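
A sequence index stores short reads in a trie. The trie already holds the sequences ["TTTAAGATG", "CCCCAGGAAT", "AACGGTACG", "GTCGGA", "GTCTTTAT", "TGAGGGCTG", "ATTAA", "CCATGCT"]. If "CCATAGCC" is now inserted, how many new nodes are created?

4

Walking "CCATAGCC" from the root, the first 4 characters ("CCAT") follow existing edges; "A" is the first miss.
New nodes needed: |"CCATAGCC"| − 4 = 8 − 4 = 4.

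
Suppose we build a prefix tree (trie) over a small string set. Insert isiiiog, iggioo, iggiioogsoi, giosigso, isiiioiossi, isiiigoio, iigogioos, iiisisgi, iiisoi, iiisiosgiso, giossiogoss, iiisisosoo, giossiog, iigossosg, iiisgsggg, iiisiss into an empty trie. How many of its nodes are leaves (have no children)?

15

Leaves are exactly the stored words that no other stored word extends.
Those words: "giosigso", "giossiogoss", "iggiioogsoi", "iggioo", "iigogioos", "iigossosg", "iiisgsggg", "iiisiosgiso", "iiisisgi", "iiisisosoo", "iiisiss", "iiisoi", "isiiigoio", "isiiiog", "isiiioiossi"
Leaf count: 15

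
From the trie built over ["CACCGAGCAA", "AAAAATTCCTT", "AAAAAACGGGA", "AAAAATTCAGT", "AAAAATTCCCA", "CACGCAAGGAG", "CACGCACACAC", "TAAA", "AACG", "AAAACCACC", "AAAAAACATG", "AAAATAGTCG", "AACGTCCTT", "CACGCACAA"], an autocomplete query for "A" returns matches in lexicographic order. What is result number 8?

DFS of the "A" subtree visits, in order: "AAAAAACATG", "AAAAAACGGGA", "AAAAATTCAGT", "AAAAATTCCCA", "AAAAATTCCTT", "AAAACCACC", "AAAATAGTCG", "AACG", "AACGTCCTT"
The 8th is AACG.

AACG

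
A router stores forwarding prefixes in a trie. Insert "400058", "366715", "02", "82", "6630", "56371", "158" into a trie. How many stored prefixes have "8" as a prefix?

1

Filter for entries beginning with "8":
Matches: "82"
Count: 1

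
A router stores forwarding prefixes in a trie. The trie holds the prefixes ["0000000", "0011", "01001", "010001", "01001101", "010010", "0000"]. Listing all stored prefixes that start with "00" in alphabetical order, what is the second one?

Words with prefix "00", in lexicographic order: "0000", "0000000", "0011"
The 2nd is 0000000.

0000000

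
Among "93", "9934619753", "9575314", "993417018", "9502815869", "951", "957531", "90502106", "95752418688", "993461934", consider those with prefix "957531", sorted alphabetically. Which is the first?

DFS of the "957531" subtree visits, in order: "957531", "9575314"
Position 1: 957531

957531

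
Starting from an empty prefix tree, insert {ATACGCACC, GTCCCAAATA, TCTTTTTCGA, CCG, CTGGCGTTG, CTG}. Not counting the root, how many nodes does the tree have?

Count nodes per top-level branch (shared prefixes stored once):
  'A'-branch (ATACGCACC): 9 nodes
  'C'-branch (CCG, CTG, CTGGCGTTG): 11 nodes
  'G'-branch (GTCCCAAATA): 10 nodes
  'T'-branch (TCTTTTTCGA): 10 nodes
Sum: 40

40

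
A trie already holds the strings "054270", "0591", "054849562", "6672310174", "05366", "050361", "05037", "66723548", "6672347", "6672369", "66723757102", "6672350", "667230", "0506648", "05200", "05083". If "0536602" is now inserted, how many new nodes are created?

"05366" is already a path in the trie; the remaining "02" must be added.
So 7 − 5 = 2 new nodes.

2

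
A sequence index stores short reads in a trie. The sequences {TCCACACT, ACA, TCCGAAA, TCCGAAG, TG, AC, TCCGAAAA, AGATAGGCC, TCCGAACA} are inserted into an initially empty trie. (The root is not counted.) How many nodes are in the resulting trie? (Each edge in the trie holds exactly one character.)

Trie structure (* marks end of a word):
(root)
├─ A
│  ├─ C *
│  │  └─ A *
│  └─ G
│     └─ A
│        └─ T
│           └─ A
│              └─ G
│                 └─ G
│                    └─ C
│                       └─ C *
└─ T
   ├─ C
   │  └─ C
   │     ├─ A
   │     │  └─ C
   │     │     └─ A
   │     │        └─ C
   │     │           └─ T *
   │     └─ G
   │        └─ A
   │           └─ A
   │              ├─ A *
   │              │  └─ A *
   │              ├─ C
   │              │  └─ A *
   │              └─ G *
   └─ G *
Counting every labelled node above: 28.

28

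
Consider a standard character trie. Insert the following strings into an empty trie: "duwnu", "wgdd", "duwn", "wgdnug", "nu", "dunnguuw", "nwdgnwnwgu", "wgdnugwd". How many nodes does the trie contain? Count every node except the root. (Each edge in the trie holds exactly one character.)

Trace insertions, counting only characters that open a new branch:
  "duwnu" → 5 new (d, u, w, n, u)
  "wgdd" → 4 new (w, g, d, d)
  "duwn" → prefix "duwn" already present; 0 new (none)
  "wgdnug" → prefix "wgd" already present; 3 new (n, u, g)
  "nu" → 2 new (n, u)
  "dunnguuw" → prefix "du" already present; 6 new (n, n, g, u, u, w)
  "nwdgnwnwgu" → prefix "n" already present; 9 new (w, d, g, n, w, n, w, g, u)
  "wgdnugwd" → prefix "wgdnug" already present; 2 new (w, d)
Total nodes = 5 + 4 + 0 + 3 + 2 + 6 + 9 + 2 = 31

31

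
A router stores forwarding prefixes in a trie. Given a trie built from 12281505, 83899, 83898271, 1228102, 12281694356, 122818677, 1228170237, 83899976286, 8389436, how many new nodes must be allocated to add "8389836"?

2

The longest prefix of "8389836" already in the trie is "83898" (length 5).
Each of the 2 remaining characters creates one node.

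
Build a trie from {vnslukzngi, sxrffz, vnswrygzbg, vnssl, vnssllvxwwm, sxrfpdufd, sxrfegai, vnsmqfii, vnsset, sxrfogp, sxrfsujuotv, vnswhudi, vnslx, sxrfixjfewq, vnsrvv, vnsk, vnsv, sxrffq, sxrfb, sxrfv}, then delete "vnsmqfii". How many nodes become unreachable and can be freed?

5

Walk "vnsmqfii" from the leaf back toward the root, removing each node that no remaining word uses.
The suffix "mqfii" (5 nodes) is used only by "vnsmqfii"; the node for "vns" still has the child "l", so pruning stops there.
Nodes removed: 5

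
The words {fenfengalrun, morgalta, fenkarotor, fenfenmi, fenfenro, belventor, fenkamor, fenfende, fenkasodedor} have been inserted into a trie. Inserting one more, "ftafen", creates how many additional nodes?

5

The longest prefix of "ftafen" already in the trie is "f" (length 1).
Each of the 5 remaining characters creates one node.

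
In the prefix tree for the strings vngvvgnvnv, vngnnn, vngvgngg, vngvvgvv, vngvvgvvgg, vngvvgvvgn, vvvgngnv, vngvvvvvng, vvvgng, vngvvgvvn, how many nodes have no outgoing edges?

8

Leaves are exactly the stored words that no other stored word extends.
Those words: "vngnnn", "vngvgngg", "vngvvgnvnv", "vngvvgvvgg", "vngvvgvvgn", "vngvvgvvn", "vngvvvvvng", "vvvgngnv"
Leaf count: 8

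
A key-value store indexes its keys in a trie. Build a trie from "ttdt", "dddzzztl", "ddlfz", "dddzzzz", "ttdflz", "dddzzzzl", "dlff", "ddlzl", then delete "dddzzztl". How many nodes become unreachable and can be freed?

After clearing the end-marker at "dddzzztl", prune upward until reaching a node still needed by another word.
The suffix "tl" (2 nodes) is used only by "dddzzztl"; the node for "dddzzz" still has the child "z", so pruning stops there.
Nodes removed: 2

2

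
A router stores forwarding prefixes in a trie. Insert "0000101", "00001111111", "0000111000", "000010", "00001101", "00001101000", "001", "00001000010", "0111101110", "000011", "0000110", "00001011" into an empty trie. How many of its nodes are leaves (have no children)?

7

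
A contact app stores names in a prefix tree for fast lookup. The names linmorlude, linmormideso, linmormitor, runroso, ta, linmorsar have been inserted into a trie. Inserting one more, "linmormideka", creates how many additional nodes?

Walking "linmormideka" from the root, the first 10 characters ("linmormide") follow existing edges; "k" is the first miss.
Each of the 2 remaining characters creates one node.

2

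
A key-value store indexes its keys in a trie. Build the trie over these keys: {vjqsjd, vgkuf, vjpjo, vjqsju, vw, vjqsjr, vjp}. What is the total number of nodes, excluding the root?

Trie structure (* marks end of a word):
(root)
└─ v
   ├─ g
   │  └─ k
   │     └─ u
   │        └─ f *
   ├─ j
   │  ├─ p *
   │  │  └─ j
   │  │     └─ o *
   │  └─ q
   │     └─ s
   │        └─ j
   │           ├─ d *
   │           ├─ r *
   │           └─ u *
   └─ w *
Counting every labelled node above: 16.

16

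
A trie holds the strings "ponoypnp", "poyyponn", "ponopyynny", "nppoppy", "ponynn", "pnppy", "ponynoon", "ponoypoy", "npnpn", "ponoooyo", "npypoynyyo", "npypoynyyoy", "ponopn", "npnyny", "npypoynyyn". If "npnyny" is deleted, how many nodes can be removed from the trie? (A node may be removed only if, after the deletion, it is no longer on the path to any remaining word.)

Walk "npnyny" from the leaf back toward the root, removing each node that no remaining word uses.
The suffix "yny" (3 nodes) is used only by "npnyny"; the node for "npn" still has the child "p", so pruning stops there.
Nodes removed: 3

3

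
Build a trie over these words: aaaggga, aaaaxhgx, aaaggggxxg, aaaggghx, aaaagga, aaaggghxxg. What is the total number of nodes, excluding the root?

23

Trace insertions, counting only characters that open a new branch:
  "aaaggga" → 7 new (a, a, a, g, g, g, a)
  "aaaaxhgx" → prefix "aaa" already present; 5 new (a, x, h, g, x)
  "aaaggggxxg" → prefix "aaaggg" already present; 4 new (g, x, x, g)
  "aaaggghx" → prefix "aaaggg" already present; 2 new (h, x)
  "aaaagga" → prefix "aaaa" already present; 3 new (g, g, a)
  "aaaggghxxg" → prefix "aaaggghx" already present; 2 new (x, g)
Total nodes = 7 + 5 + 4 + 2 + 3 + 2 = 23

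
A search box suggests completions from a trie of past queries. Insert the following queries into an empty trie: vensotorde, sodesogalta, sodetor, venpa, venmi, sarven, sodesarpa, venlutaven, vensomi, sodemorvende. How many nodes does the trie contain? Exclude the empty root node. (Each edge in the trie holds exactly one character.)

54

For each word, the new-node count is its length minus the longest prefix already in the trie:
  "vensotorde" → 10 new (v, e, n, s, o, t, o, r, d, e)
  "sodesogalta" → 11 new (s, o, d, e, s, o, g, a, l, t, a)
  "sodetor" → prefix "sode" already present; 3 new (t, o, r)
  "venpa" → prefix "ven" already present; 2 new (p, a)
  "venmi" → prefix "ven" already present; 2 new (m, i)
  "sarven" → prefix "s" already present; 5 new (a, r, v, e, n)
  "sodesarpa" → prefix "sodes" already present; 4 new (a, r, p, a)
  "venlutaven" → prefix "ven" already present; 7 new (l, u, t, a, v, e, n)
  "vensomi" → prefix "venso" already present; 2 new (m, i)
  "sodemorvende" → prefix "sode" already present; 8 new (m, o, r, v, e, n, d, e)
Total nodes = 10 + 11 + 3 + 2 + 2 + 5 + 4 + 7 + 2 + 8 = 54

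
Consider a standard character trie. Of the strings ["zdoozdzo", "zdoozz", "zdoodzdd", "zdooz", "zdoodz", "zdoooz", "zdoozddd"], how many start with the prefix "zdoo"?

Walk to "zdoo"; the words in its subtree are exactly those with that prefix.
Words under "zdoo": zdoodz, zdoodzdd, zdoooz, zdooz, zdoozddd, zdoozdzo, zdoozz
Count: 7

7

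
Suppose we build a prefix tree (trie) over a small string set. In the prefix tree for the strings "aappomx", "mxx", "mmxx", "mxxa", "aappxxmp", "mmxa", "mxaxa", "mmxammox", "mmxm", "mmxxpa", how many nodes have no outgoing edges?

7

Leaves are exactly the stored words that no other stored word extends.
Those words: "aappomx", "aappxxmp", "mmxammox", "mmxm", "mmxxpa", "mxaxa", "mxxa"
Leaf count: 7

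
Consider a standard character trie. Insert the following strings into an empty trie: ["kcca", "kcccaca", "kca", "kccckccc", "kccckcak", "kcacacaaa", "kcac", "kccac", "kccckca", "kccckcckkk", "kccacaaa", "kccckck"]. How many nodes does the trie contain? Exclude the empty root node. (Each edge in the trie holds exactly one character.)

Trie structure (* marks end of a word):
(root)
└─ k
   └─ c
      ├─ a *
      │  └─ c *
      │     └─ a
      │        └─ c
      │           └─ a
      │              └─ a
      │                 └─ a *
      └─ c
         ├─ a *
         │  └─ c *
         │     └─ a
         │        └─ a
         │           └─ a *
         └─ c
            ├─ a
            │  └─ c
            │     └─ a *
            └─ k
               └─ c
                  ├─ a *
                  │  └─ k *
                  ├─ c
                  │  ├─ c *
                  │  └─ k
                  │     └─ k
                  │        └─ k *
                  └─ k *
Counting every labelled node above: 29.

29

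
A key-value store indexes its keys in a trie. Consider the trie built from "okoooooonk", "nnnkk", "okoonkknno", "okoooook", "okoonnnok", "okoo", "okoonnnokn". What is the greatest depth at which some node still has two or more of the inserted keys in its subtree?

9

Look for the deepest trie node that still has at least two words in its subtree.
"okoonnnok" and "okoonnnokn" agree on "okoonnnok" (9 characters) before diverging; nothing deeper is shared.
Longest shared-prefix length: 9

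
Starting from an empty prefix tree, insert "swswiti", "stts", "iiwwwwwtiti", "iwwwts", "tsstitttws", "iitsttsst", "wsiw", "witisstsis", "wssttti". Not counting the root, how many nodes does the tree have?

Trace insertions, counting only characters that open a new branch:
  "swswiti" → 7 new (s, w, s, w, i, t, i)
  "stts" → prefix "s" already present; 3 new (t, t, s)
  "iiwwwwwtiti" → 11 new (i, i, w, w, w, w, w, t, i, t, i)
  "iwwwts" → prefix "i" already present; 5 new (w, w, w, t, s)
  "tsstitttws" → 10 new (t, s, s, t, i, t, t, t, w, s)
  "iitsttsst" → prefix "ii" already present; 7 new (t, s, t, t, s, s, t)
  "wsiw" → 4 new (w, s, i, w)
  "witisstsis" → prefix "w" already present; 9 new (i, t, i, s, s, t, s, i, s)
  "wssttti" → prefix "ws" already present; 5 new (s, t, t, t, i)
Total nodes = 7 + 3 + 11 + 5 + 10 + 7 + 4 + 9 + 5 = 61

61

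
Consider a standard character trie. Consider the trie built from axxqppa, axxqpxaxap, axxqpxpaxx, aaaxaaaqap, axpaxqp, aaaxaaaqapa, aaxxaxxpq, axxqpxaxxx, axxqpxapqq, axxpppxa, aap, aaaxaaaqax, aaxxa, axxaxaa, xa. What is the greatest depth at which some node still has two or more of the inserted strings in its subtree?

Look for the deepest trie node that still has at least two words in its subtree.
"aaaxaaaqap" and "aaaxaaaqapa" agree on "aaaxaaaqap" (10 characters) before diverging; nothing deeper is shared.
Longest shared-prefix length: 10

10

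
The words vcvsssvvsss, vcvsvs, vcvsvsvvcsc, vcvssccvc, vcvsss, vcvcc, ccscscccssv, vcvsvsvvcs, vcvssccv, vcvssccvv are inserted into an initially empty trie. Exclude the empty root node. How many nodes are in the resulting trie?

36

Insert word by word; a character creates a node only if that edge doesn't already exist:
  "vcvsssvvsss" → 11 new (v, c, v, s, s, s, v, v, s, s, s)
  "vcvsvs" → prefix "vcvs" already present; 2 new (v, s)
  "vcvsvsvvcsc" → prefix "vcvsvs" already present; 5 new (v, v, c, s, c)
  "vcvssccvc" → prefix "vcvss" already present; 4 new (c, c, v, c)
  "vcvsss" → prefix "vcvsss" already present; 0 new (none)
  "vcvcc" → prefix "vcv" already present; 2 new (c, c)
  "ccscscccssv" → 11 new (c, c, s, c, s, c, c, c, s, s, v)
  "vcvsvsvvcs" → prefix "vcvsvsvvcs" already present; 0 new (none)
  "vcvssccv" → prefix "vcvssccv" already present; 0 new (none)
  "vcvssccvv" → prefix "vcvssccv" already present; 1 new (v)
Total nodes = 11 + 2 + 5 + 4 + 0 + 2 + 11 + 0 + 0 + 1 = 36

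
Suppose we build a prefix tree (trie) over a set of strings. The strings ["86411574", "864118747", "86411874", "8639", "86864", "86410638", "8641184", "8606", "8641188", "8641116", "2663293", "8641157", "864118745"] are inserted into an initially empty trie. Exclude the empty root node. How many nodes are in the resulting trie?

35

Count nodes per top-level branch (shared prefixes stored once):
  '2'-branch (2663293): 7 nodes
  '8'-branch (8606, 8639, 86410638, 8641116, 8641157, 86411574, 8641184, 86411874, 864118745, 864118747, 8641188, 86864): 28 nodes
Sum: 35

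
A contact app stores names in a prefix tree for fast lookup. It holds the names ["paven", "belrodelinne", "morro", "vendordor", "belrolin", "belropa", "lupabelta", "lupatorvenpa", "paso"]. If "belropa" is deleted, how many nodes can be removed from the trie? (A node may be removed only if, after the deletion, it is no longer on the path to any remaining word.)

2

Walk "belropa" from the leaf back toward the root, removing each node that no remaining word uses.
The suffix "pa" (2 nodes) is used only by "belropa"; the node for "belro" still has the child "d", so pruning stops there.
Nodes removed: 2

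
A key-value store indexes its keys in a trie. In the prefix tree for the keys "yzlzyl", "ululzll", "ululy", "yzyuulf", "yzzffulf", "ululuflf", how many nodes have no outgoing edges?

A leaf is a node with no children — equivalently, the end of a word that is not a proper prefix of any other stored word.
Those words: "ululuflf", "ululy", "ululzll", "yzlzyl", "yzyuulf", "yzzffulf"
Leaf count: 6

6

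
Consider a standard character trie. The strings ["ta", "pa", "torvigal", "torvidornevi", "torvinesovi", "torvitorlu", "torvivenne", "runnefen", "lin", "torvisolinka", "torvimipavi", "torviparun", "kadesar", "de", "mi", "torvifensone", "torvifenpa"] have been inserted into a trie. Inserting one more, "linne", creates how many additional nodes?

Walking "linne" from the root, the first 3 characters ("lin") follow existing edges; "n" is the first miss.
New nodes needed: |"linne"| − 3 = 5 − 3 = 2.

2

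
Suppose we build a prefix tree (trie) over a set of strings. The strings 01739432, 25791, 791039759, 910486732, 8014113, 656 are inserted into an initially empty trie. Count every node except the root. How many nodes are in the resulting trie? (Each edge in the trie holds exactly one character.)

41

Insert word by word; a character creates a node only if that edge doesn't already exist:
  "01739432" → 8 new (0, 1, 7, 3, 9, 4, 3, 2)
  "25791" → 5 new (2, 5, 7, 9, 1)
  "791039759" → 9 new (7, 9, 1, 0, 3, 9, 7, 5, 9)
  "910486732" → 9 new (9, 1, 0, 4, 8, 6, 7, 3, 2)
  "8014113" → 7 new (8, 0, 1, 4, 1, 1, 3)
  "656" → 3 new (6, 5, 6)
Total nodes = 8 + 5 + 9 + 9 + 7 + 3 = 41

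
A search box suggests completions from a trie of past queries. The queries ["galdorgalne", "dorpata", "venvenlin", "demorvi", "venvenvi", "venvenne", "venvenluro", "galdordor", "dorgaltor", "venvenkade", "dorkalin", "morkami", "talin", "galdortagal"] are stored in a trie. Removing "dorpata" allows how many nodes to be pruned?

A node on "dorpata"'s path can go only if nothing else ends at it or branches off below it.
The suffix "pata" (4 nodes) is used only by "dorpata"; the node for "dor" still has the child "g", so pruning stops there.
Nodes removed: 4

4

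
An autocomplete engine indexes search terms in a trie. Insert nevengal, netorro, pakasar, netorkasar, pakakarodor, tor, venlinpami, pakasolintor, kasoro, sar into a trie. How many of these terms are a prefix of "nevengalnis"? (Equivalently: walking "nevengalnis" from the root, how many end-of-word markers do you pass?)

1

Walk "nevengalnis" from the root; an end-of-word marker is hit whenever a stored word is a prefix of "nevengalnis".
Prefixes of the query that are stored words: "nevengal"
Count: 1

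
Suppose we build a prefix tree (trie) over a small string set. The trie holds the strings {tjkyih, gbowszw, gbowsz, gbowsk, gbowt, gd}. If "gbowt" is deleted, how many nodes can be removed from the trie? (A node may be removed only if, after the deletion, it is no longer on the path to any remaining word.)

1

A node on "gbowt"'s path can go only if nothing else ends at it or branches off below it.
The suffix "t" (1 node) is used only by "gbowt"; the node for "gbow" still has the child "s", so pruning stops there.
Nodes removed: 1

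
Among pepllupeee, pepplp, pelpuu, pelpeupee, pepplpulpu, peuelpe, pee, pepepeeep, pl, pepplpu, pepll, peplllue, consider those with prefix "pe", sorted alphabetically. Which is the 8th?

Words with prefix "pe", in lexicographic order: "pee", "pelpeupee", "pelpuu", "pepepeeep", "pepll", "peplllue", "pepllupeee", "pepplp", "pepplpu", "pepplpulpu", "peuelpe"
Position 8: pepplp

pepplp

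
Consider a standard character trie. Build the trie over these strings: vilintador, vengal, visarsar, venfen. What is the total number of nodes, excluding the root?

24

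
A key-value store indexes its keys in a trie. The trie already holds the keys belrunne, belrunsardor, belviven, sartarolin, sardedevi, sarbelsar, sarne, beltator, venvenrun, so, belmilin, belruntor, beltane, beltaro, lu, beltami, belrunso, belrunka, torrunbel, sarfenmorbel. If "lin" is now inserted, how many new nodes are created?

2

The longest prefix of "lin" already in the trie is "l" (length 1).
Each of the 2 remaining characters creates one node.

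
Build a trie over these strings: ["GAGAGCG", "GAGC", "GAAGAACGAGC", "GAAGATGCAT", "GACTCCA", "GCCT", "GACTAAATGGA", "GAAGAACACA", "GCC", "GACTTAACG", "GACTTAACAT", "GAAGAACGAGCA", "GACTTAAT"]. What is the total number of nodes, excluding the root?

Insert word by word; a character creates a node only if that edge doesn't already exist:
  "GAGAGCG" → 7 new (G, A, G, A, G, C, G)
  "GAGC" → prefix "GAG" already present; 1 new (C)
  "GAAGAACGAGC" → prefix "GA" already present; 9 new (A, G, A, A, C, G, A, G, C)
  "GAAGATGCAT" → prefix "GAAGA" already present; 5 new (T, G, C, A, T)
  "GACTCCA" → prefix "GA" already present; 5 new (C, T, C, C, A)
  "GCCT" → prefix "G" already present; 3 new (C, C, T)
  "GACTAAATGGA" → prefix "GACT" already present; 7 new (A, A, A, T, G, G, A)
  "GAAGAACACA" → prefix "GAAGAAC" already present; 3 new (A, C, A)
  "GCC" → prefix "GCC" already present; 0 new (none)
  "GACTTAACG" → prefix "GACT" already present; 5 new (T, A, A, C, G)
  "GACTTAACAT" → prefix "GACTTAAC" already present; 2 new (A, T)
  "GAAGAACGAGCA" → prefix "GAAGAACGAGC" already present; 1 new (A)
  "GACTTAAT" → prefix "GACTTAA" already present; 1 new (T)
Total nodes = 7 + 1 + 9 + 5 + 5 + 3 + 7 + 3 + 0 + 5 + 2 + 1 + 1 = 49

49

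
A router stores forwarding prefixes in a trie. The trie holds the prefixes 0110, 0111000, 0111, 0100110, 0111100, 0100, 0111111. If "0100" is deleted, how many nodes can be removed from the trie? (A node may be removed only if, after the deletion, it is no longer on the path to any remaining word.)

A node on "0100"'s path can go only if nothing else ends at it or branches off below it.
Every node on "0100" is still needed (e.g. by "0100110"), so nothing is freed.
Nodes removed: 0

0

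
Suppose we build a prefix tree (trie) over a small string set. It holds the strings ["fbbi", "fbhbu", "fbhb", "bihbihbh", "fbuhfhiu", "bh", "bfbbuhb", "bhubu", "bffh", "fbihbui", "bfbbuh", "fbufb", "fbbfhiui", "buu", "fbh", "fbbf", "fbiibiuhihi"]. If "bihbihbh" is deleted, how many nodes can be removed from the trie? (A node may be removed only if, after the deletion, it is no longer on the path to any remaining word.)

A node on "bihbihbh"'s path can go only if nothing else ends at it or branches off below it.
The suffix "ihbihbh" (7 nodes) is used only by "bihbihbh"; the node for "b" still has the child "h", so pruning stops there.
Nodes removed: 7

7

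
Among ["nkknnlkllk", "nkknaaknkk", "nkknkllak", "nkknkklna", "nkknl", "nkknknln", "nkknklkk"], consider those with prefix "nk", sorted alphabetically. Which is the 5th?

nkknknln

Words with prefix "nk", in lexicographic order: "nkknaaknkk", "nkknkklna", "nkknklkk", "nkknkllak", "nkknknln", "nkknl", "nkknnlkllk"
Position 5: nkknknln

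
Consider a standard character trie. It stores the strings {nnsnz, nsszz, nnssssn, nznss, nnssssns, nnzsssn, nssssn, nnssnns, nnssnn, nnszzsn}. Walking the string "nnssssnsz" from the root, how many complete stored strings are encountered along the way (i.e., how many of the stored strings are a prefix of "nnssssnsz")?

Walk "nnssssnsz" from the root; an end-of-word marker is hit whenever a stored word is a prefix of "nnssssnsz".
Prefixes of the query that are stored words: "nnssssn", "nnssssns"
Count: 2

2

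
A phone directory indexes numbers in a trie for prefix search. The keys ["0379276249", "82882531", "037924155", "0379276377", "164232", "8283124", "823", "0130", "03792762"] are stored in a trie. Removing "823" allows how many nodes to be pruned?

1

A node on "823"'s path can go only if nothing else ends at it or branches off below it.
The suffix "3" (1 node) is used only by "823"; the node for "82" still has the child "8", so pruning stops there.
Nodes removed: 1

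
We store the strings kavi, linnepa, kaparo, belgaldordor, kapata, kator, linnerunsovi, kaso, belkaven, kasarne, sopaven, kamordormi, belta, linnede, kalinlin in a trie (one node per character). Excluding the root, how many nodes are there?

Insert word by word; a character creates a node only if that edge doesn't already exist:
  "kavi" → 4 new (k, a, v, i)
  "linnepa" → 7 new (l, i, n, n, e, p, a)
  "kaparo" → prefix "ka" already present; 4 new (p, a, r, o)
  "belgaldordor" → 12 new (b, e, l, g, a, l, d, o, r, d, o, r)
  "kapata" → prefix "kapa" already present; 2 new (t, a)
  "kator" → prefix "ka" already present; 3 new (t, o, r)
  "linnerunsovi" → prefix "linne" already present; 7 new (r, u, n, s, o, v, i)
  "kaso" → prefix "ka" already present; 2 new (s, o)
  "belkaven" → prefix "bel" already present; 5 new (k, a, v, e, n)
  "kasarne" → prefix "kas" already present; 4 new (a, r, n, e)
  "sopaven" → 7 new (s, o, p, a, v, e, n)
  "kamordormi" → prefix "ka" already present; 8 new (m, o, r, d, o, r, m, i)
  "belta" → prefix "bel" already present; 2 new (t, a)
  "linnede" → prefix "linne" already present; 2 new (d, e)
  "kalinlin" → prefix "ka" already present; 6 new (l, i, n, l, i, n)
Total nodes = 4 + 7 + 4 + 12 + 2 + 3 + 7 + 2 + 5 + 4 + 7 + 8 + 2 + 2 + 6 = 75

75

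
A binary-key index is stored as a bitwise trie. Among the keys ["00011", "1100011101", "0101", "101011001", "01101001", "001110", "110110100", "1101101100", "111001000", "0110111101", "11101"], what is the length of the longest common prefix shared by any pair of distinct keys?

7

Equivalently: take the maximum, over all pairs, of their longest common prefix length.
e.g. "110110100" and "1101101100" share the prefix "1101101" of length 7; no pair shares a longer one.
Longest shared-prefix length: 7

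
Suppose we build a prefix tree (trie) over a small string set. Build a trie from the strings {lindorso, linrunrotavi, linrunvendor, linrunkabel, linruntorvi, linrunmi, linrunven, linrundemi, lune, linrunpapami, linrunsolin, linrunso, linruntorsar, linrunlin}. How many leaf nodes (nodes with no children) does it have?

A leaf is a node with no children — equivalently, the end of a word that is not a proper prefix of any other stored word.
Those words: "lindorso", "linrundemi", "linrunkabel", "linrunlin", "linrunmi", "linrunpapami", "linrunrotavi", "linrunsolin", "linruntorsar", "linruntorvi", "linrunvendor", "lune"
Leaf count: 12

12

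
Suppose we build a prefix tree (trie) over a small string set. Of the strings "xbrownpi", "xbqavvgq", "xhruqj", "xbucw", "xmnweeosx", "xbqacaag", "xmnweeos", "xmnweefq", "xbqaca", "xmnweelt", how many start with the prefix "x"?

10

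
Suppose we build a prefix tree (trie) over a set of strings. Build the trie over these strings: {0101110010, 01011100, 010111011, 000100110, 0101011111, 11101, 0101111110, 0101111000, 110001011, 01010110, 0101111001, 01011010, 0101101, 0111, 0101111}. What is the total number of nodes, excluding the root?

52

For each word, the new-node count is its length minus the longest prefix already in the trie:
  "0101110010" → 10 new (0, 1, 0, 1, 1, 1, 0, 0, 1, 0)
  "01011100" → prefix "01011100" already present; 0 new (none)
  "010111011" → prefix "0101110" already present; 2 new (1, 1)
  "000100110" → prefix "0" already present; 8 new (0, 0, 1, 0, 0, 1, 1, 0)
  "0101011111" → prefix "0101" already present; 6 new (0, 1, 1, 1, 1, 1)
  "11101" → 5 new (1, 1, 1, 0, 1)
  "0101111110" → prefix "010111" already present; 4 new (1, 1, 1, 0)
  "0101111000" → prefix "0101111" already present; 3 new (0, 0, 0)
  "110001011" → prefix "11" already present; 7 new (0, 0, 0, 1, 0, 1, 1)
  "01010110" → prefix "0101011" already present; 1 new (0)
  "0101111001" → prefix "010111100" already present; 1 new (1)
  "01011010" → prefix "01011" already present; 3 new (0, 1, 0)
  "0101101" → prefix "0101101" already present; 0 new (none)
  "0111" → prefix "01" already present; 2 new (1, 1)
  "0101111" → prefix "0101111" already present; 0 new (none)
Total nodes = 10 + 0 + 2 + 8 + 6 + 5 + 4 + 3 + 7 + 1 + 1 + 3 + 0 + 2 + 0 = 52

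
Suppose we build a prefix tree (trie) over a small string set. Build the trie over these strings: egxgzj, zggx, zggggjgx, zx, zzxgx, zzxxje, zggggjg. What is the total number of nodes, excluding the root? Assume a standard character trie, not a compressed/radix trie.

23

For each word, the new-node count is its length minus the longest prefix already in the trie:
  "egxgzj" → 6 new (e, g, x, g, z, j)
  "zggx" → 4 new (z, g, g, x)
  "zggggjgx" → prefix "zgg" already present; 5 new (g, g, j, g, x)
  "zx" → prefix "z" already present; 1 new (x)
  "zzxgx" → prefix "z" already present; 4 new (z, x, g, x)
  "zzxxje" → prefix "zzx" already present; 3 new (x, j, e)
  "zggggjg" → prefix "zggggjg" already present; 0 new (none)
Total nodes = 6 + 4 + 5 + 1 + 4 + 3 + 0 = 23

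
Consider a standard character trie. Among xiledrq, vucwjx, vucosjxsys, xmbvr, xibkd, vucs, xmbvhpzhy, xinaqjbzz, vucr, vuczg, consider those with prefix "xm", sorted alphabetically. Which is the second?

xmbvr

Filter for "xm…" and sort: "xmbvhpzhy", "xmbvr"
Position 2: xmbvr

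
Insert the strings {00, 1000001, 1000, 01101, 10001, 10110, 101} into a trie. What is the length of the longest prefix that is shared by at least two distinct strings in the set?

The deepest shared node is where two words last agree before diverging.
e.g. "1000" and "1000001" share the prefix "1000" of length 4; no pair shares a longer one.
Longest shared-prefix length: 4

4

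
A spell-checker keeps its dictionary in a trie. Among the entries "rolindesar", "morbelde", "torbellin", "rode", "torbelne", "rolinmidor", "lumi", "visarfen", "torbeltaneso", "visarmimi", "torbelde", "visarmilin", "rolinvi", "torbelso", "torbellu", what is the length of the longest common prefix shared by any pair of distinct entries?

The deepest shared node is where two words last agree before diverging.
e.g. "torbellin" and "torbellu" share the prefix "torbell" of length 7; no pair shares a longer one.
Longest shared-prefix length: 7

7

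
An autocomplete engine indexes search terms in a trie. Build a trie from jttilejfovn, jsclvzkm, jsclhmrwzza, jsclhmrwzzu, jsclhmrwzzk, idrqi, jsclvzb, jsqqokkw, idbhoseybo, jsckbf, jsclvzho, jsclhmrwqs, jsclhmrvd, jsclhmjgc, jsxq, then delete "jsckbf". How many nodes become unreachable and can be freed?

3

Walk "jsckbf" from the leaf back toward the root, removing each node that no remaining word uses.
The suffix "kbf" (3 nodes) is used only by "jsckbf"; the node for "jsc" still has the child "l", so pruning stops there.
Nodes removed: 3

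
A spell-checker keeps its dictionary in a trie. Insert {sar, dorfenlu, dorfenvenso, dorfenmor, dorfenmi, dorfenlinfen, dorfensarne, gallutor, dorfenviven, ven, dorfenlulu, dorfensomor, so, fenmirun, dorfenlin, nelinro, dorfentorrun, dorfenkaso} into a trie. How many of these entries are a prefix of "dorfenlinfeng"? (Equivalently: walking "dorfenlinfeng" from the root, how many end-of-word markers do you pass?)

2

Walk "dorfenlinfeng" from the root; an end-of-word marker is hit whenever a stored word is a prefix of "dorfenlinfeng".
Prefixes of the query that are stored words: "dorfenlin", "dorfenlinfen"
Count: 2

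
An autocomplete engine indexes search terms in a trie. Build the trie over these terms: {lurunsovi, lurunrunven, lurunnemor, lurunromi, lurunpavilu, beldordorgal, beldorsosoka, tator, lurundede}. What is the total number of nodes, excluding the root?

56

Trace insertions, counting only characters that open a new branch:
  "lurunsovi" → 9 new (l, u, r, u, n, s, o, v, i)
  "lurunrunven" → prefix "lurun" already present; 6 new (r, u, n, v, e, n)
  "lurunnemor" → prefix "lurun" already present; 5 new (n, e, m, o, r)
  "lurunromi" → prefix "lurunr" already present; 3 new (o, m, i)
  "lurunpavilu" → prefix "lurun" already present; 6 new (p, a, v, i, l, u)
  "beldordorgal" → 12 new (b, e, l, d, o, r, d, o, r, g, a, l)
  "beldorsosoka" → prefix "beldor" already present; 6 new (s, o, s, o, k, a)
  "tator" → 5 new (t, a, t, o, r)
  "lurundede" → prefix "lurun" already present; 4 new (d, e, d, e)
Total nodes = 9 + 6 + 5 + 3 + 6 + 12 + 6 + 5 + 4 = 56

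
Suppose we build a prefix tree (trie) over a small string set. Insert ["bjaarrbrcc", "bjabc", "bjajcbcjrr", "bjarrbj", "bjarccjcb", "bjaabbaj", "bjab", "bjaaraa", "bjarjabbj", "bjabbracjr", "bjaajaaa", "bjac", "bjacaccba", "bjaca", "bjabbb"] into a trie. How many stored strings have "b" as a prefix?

15

Walk to "b"; the words in its subtree are exactly those with that prefix.
Matches: "bjaabbaj", "bjaajaaa", "bjaaraa", "bjaarrbrcc", "bjab", "bjabbb", "bjabbracjr", "bjabc", "bjac", "bjaca", "bjacaccba", "bjajcbcjrr", "bjarccjcb", "bjarjabbj", "bjarrbj"
Count: 15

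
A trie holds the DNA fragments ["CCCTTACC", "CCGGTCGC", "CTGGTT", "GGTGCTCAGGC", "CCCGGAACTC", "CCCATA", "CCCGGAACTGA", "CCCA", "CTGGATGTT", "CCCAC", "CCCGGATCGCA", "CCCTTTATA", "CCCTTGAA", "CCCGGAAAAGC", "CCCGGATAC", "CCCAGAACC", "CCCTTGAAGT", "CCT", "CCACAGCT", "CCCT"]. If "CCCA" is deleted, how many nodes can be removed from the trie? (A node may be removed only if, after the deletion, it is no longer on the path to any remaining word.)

After clearing the end-marker at "CCCA", prune upward until reaching a node still needed by another word.
Every node on "CCCA" is still needed (e.g. by "CCCATA"), so nothing is freed.
Nodes removed: 0

0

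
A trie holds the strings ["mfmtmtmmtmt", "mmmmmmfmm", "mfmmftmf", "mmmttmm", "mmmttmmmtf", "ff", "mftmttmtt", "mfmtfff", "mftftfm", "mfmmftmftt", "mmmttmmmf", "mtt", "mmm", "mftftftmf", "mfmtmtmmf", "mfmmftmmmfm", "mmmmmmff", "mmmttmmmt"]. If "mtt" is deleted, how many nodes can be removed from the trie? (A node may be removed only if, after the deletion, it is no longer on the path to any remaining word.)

A node on "mtt"'s path can go only if nothing else ends at it or branches off below it.
The suffix "tt" (2 nodes) is used only by "mtt"; the node for "m" still has the child "f", so pruning stops there.
Nodes removed: 2

2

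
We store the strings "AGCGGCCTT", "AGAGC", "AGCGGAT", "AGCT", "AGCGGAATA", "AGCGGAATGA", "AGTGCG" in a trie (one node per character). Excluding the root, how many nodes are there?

Trie structure (* marks end of a word):
(root)
└─ A
   └─ G
      ├─ A
      │  └─ G
      │     └─ C *
      ├─ C
      │  ├─ G
      │  │  └─ G
      │  │     ├─ A
      │  │     │  ├─ A
      │  │     │  │  └─ T
      │  │     │  │     ├─ A *
      │  │     │  │     └─ G
      │  │     │  │        └─ A *
      │  │     │  └─ T *
      │  │     └─ C
      │  │        └─ C
      │  │           └─ T
      │  │              └─ T *
      │  └─ T *
      └─ T
         └─ G
            └─ C
               └─ G *
Counting every labelled node above: 24.

24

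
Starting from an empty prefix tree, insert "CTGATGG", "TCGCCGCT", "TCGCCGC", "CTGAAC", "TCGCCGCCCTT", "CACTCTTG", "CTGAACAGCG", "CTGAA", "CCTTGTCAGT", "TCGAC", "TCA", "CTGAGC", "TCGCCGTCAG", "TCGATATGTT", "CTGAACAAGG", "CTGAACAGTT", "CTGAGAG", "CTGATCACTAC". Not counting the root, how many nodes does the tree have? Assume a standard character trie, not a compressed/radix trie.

69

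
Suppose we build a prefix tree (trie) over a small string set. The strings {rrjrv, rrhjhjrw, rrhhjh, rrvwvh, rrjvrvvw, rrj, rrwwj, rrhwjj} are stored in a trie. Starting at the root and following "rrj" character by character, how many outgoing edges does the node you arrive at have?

Follow the path "rrj" to its node, then look at its outgoing edges.
Distinct next characters after "rrj": r, v.
That node has 2 child edges.

2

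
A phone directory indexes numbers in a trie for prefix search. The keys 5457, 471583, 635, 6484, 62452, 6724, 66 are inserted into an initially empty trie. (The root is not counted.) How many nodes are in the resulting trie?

24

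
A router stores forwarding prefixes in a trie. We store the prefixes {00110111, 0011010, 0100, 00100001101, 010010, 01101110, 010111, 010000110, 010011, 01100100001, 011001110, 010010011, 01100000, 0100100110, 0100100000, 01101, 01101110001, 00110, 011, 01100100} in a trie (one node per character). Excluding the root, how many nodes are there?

60

For each word, the new-node count is its length minus the longest prefix already in the trie:
  "00110111" → 8 new (0, 0, 1, 1, 0, 1, 1, 1)
  "0011010" → prefix "001101" already present; 1 new (0)
  "0100" → prefix "0" already present; 3 new (1, 0, 0)
  "00100001101" → prefix "001" already present; 8 new (0, 0, 0, 0, 1, 1, 0, 1)
  "010010" → prefix "0100" already present; 2 new (1, 0)
  "01101110" → prefix "01" already present; 6 new (1, 0, 1, 1, 1, 0)
  "010111" → prefix "010" already present; 3 new (1, 1, 1)
  "010000110" → prefix "0100" already present; 5 new (0, 0, 1, 1, 0)
  "010011" → prefix "01001" already present; 1 new (1)
  "01100100001" → prefix "0110" already present; 7 new (0, 1, 0, 0, 0, 0, 1)
  "011001110" → prefix "011001" already present; 3 new (1, 1, 0)
  "010010011" → prefix "010010" already present; 3 new (0, 1, 1)
  "01100000" → prefix "01100" already present; 3 new (0, 0, 0)
  "0100100110" → prefix "010010011" already present; 1 new (0)
  "0100100000" → prefix "0100100" already present; 3 new (0, 0, 0)
  "01101" → prefix "01101" already present; 0 new (none)
  "01101110001" → prefix "01101110" already present; 3 new (0, 0, 1)
  "00110" → prefix "00110" already present; 0 new (none)
  "011" → prefix "011" already present; 0 new (none)
  "01100100" → prefix "01100100" already present; 0 new (none)
Total nodes = 8 + 1 + 3 + 8 + 2 + 6 + 3 + 5 + 1 + 7 + 3 + 3 + 3 + 1 + 3 + 0 + 3 + 0 + 0 + 0 = 60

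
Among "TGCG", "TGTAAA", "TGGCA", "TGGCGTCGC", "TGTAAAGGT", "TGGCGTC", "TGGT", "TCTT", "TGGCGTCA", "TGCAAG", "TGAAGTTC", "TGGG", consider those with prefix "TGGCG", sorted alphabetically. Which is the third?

TGGCGTCGC

Words with prefix "TGGCG", in lexicographic order: "TGGCGTC", "TGGCGTCA", "TGGCGTCGC"
The 3rd is TGGCGTCGC.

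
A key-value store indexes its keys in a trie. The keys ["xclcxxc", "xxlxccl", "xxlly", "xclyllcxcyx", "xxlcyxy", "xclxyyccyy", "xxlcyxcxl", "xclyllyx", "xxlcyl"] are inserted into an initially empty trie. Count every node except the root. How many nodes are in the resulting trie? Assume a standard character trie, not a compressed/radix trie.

Trie structure (* marks end of a word):
(root)
└─ x
   ├─ c
   │  └─ l
   │     ├─ c
   │     │  └─ x
   │     │     └─ x
   │     │        └─ c *
   │     ├─ x
   │     │  └─ y
   │     │     └─ y
   │     │        └─ c
   │     │           └─ c
   │     │              └─ y
   │     │                 └─ y *
   │     └─ y
   │        └─ l
   │           └─ l
   │              ├─ c
   │              │  └─ x
   │              │     └─ c
   │              │        └─ y
   │              │           └─ x *
   │              └─ y
   │                 └─ x *
   └─ x
      └─ l
         ├─ c
         │  └─ y
         │     ├─ l *
         │     └─ x
         │        ├─ c
         │        │  └─ x
         │        │     └─ l *
         │        └─ y *
         ├─ l
         │  └─ y *
         └─ x
            └─ c
               └─ c
                  └─ l *
Counting every labelled node above: 40.

40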